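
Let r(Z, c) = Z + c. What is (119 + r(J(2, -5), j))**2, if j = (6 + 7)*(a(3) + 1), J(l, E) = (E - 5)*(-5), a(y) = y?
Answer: 48841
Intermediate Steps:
J(l, E) = 25 - 5*E (J(l, E) = (-5 + E)*(-5) = 25 - 5*E)
j = 52 (j = (6 + 7)*(3 + 1) = 13*4 = 52)
(119 + r(J(2, -5), j))**2 = (119 + ((25 - 5*(-5)) + 52))**2 = (119 + ((25 + 25) + 52))**2 = (119 + (50 + 52))**2 = (119 + 102)**2 = 221**2 = 48841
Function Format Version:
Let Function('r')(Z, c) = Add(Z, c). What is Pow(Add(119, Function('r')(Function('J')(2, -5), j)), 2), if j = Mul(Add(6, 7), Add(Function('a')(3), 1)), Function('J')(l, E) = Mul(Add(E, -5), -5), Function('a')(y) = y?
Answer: 48841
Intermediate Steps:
Function('J')(l, E) = Add(25, Mul(-5, E)) (Function('J')(l, E) = Mul(Add(-5, E), -5) = Add(25, Mul(-5, E)))
j = 52 (j = Mul(Add(6, 7), Add(3, 1)) = Mul(13, 4) = 52)
Pow(Add(119, Function('r')(Function('J')(2, -5), j)), 2) = Pow(Add(119, Add(Add(25, Mul(-5, -5)), 52)), 2) = Pow(Add(119, Add(Add(25, 25), 52)), 2) = Pow(Add(119, Add(50, 52)), 2) = Pow(Add(119, 102), 2) = Pow(221, 2) = 48841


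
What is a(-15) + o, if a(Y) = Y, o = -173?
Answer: -188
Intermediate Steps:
a(-15) + o = -15 - 173 = -188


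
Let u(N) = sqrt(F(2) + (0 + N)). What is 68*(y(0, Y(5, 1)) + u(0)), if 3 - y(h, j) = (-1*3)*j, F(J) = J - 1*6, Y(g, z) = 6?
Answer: 1428 + 136*I ≈ 1428.0 + 136.0*I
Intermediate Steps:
F(J) = -6 + J (F(J) = J - 6 = -6 + J)
y(h, j) = 3 + 3*j (y(h, j) = 3 - (-1*3)*j = 3 - (-3)*j = 3 + 3*j)
u(N) = sqrt(-4 + N) (u(N) = sqrt((-6 + 2) + (0 + N)) = sqrt(-4 + N))
68*(y(0, Y(5, 1)) + u(0)) = 68*((3 + 3*6) + sqrt(-4 + 0)) = 68*((3 + 18) + sqrt(-4)) = 68*(21 + 2*I) = 1428 + 136*I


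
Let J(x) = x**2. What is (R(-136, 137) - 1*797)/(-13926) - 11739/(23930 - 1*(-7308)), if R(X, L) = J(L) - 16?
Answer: -362193421/217510194 ≈ -1.6652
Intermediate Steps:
R(X, L) = -16 + L**2 (R(X, L) = L**2 - 16 = -16 + L**2)
(R(-136, 137) - 1*797)/(-13926) - 11739/(23930 - 1*(-7308)) = ((-16 + 137**2) - 1*797)/(-13926) - 11739/(23930 - 1*(-7308)) = ((-16 + 18769) - 797)*(-1/13926) - 11739/(23930 + 7308) = (18753 - 797)*(-1/13926) - 11739/31238 = 17956*(-1/13926) - 11739*1/31238 = -8978/6963 - 11739/31238 = -362193421/217510194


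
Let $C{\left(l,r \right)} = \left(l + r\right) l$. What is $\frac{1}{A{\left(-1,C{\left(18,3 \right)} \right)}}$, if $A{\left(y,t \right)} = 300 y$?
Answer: $- \frac{1}{300} \approx -0.0033333$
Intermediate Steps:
$C{\left(l,r \right)} = l \left(l + r\right)$
$\frac{1}{A{\left(-1,C{\left(18,3 \right)} \right)}} = \frac{1}{300 \left(-1\right)} = \frac{1}{-300} = - \frac{1}{300}$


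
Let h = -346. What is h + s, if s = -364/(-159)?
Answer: -54650/159 ≈ -343.71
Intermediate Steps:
s = 364/159 (s = -364*(-1/159) = 364/159 ≈ 2.2893)
h + s = -346 + 364/159 = -54650/159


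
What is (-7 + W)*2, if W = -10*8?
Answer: -174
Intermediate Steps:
W = -80
(-7 + W)*2 = (-7 - 80)*2 = -87*2 = -174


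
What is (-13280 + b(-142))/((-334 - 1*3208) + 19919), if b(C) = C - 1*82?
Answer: -13504/16377 ≈ -0.82457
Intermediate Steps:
b(C) = -82 + C (b(C) = C - 82 = -82 + C)
(-13280 + b(-142))/((-334 - 1*3208) + 19919) = (-13280 + (-82 - 142))/((-334 - 1*3208) + 19919) = (-13280 - 224)/((-334 - 3208) + 19919) = -13504/(-3542 + 19919) = -13504/16377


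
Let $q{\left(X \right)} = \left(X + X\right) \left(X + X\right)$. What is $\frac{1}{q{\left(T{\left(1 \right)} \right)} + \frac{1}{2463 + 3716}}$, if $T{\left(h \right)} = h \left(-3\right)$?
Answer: $\frac{6179}{222445} \approx 0.027778$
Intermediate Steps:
$T{\left(h \right)} = - 3 h$
$q{\left(X \right)} = 4 X^{2}$ ($q{\left(X \right)} = 2 X 2 X = 4 X^{2}$)
$\frac{1}{q{\left(T{\left(1 \right)} \right)} + \frac{1}{2463 + 3716}} = \frac{1}{4 \left(\left(-3\right) 1\right)^{2} + \frac{1}{2463 + 3716}} = \frac{1}{4 \left(-3\right)^{2} + \frac{1}{6179}} = \frac{1}{4 \cdot 9 + \frac{1}{6179}} = \frac{1}{36 + \frac{1}{6179}} = \frac{1}{\frac{222445}{6179}} = \frac{6179}{222445}$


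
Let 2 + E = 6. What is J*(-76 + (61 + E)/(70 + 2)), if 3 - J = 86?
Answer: 448781/72 ≈ 6233.1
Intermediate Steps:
E = 4 (E = -2 + 6 = 4)
J = -83 (J = 3 - 1*86 = 3 - 86 = -83)
J*(-76 + (61 + E)/(70 + 2)) = -83*(-76 + (61 + 4)/(70 + 2)) = -83*(-76 + 65/72) = -83*(-5407/72) = 448781/72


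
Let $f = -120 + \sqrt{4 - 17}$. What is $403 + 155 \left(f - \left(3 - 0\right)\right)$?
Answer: $-18662 + 155 i \sqrt{13} \approx -18662.0 + 558.86 i$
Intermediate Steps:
$f = -120 + i \sqrt{13}$ ($f = -120 + \sqrt{-13} = -120 + i \sqrt{13} \approx -120.0 + 3.6056 i$)
$403 + 155 \left(f - \left(3 - 0\right)\right) = 403 + 155 \left(\left(-120 + i \sqrt{13}\right) - \left(3 - 0\right)\right) = 403 + 155 \left(\left(-120 + i \sqrt{13}\right) - \left(3 + 0\right)\right) = 403 + 155 \left(\left(-120 + i \sqrt{13}\right) - 3\right) = 403 + 155 \left(-123 + i \sqrt{13}\right) = 403 - \left(19065 - 155 i \sqrt{13}\right) = -18662 + 155 i \sqrt{13}$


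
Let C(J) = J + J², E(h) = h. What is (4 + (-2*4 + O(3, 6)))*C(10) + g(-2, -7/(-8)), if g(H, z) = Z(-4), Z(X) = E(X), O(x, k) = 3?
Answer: -114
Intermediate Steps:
Z(X) = X
g(H, z) = -4
(4 + (-2*4 + O(3, 6)))*C(10) + g(-2, -7/(-8)) = (4 + (-2*4 + 3))*(10*(1 + 10)) - 4 = (4 + (-8 + 3))*(10*11) - 4 = (4 - 5)*110 - 4 = -1*110 - 4 = -110 - 4 = -114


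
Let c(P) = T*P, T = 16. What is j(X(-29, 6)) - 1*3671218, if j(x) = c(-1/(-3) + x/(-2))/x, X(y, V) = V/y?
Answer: -33041266/9 ≈ -3.6713e+6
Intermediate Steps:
c(P) = 16*P
j(x) = (16/3 - 8*x)/x (j(x) = (16*(-1/(-3) + x/(-2)))/x = (16*(-1*(-1/3) + x*(-1/2)))/x = (16*(1/3 - x/2))/x = (16/3 - 8*x)/x)
j(X(-29, 6)) - 1*3671218 = (-8 + 16/(3*((6/(-29))))) - 1*3671218 = (-8 + 16/(3*((6*(-1/29))))) - 3671218 = (-8 + 16/(3*(-6/29))) - 3671218 = (-8 + (16/3)*(-29/6)) - 3671218 = (-8 - 232/9) - 3671218 = -304/9 - 3671218 = -33041266/9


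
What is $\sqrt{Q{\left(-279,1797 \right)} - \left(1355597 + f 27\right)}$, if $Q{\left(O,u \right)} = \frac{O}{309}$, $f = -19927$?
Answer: $\frac{i \sqrt{8673588491}}{103} \approx 904.2 i$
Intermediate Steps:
$Q{\left(O,u \right)} = \frac{O}{309}$ ($Q{\left(O,u \right)} = O \frac{1}{309} = \frac{O}{309}$)
$\sqrt{Q{\left(-279,1797 \right)} - \left(1355597 + f 27\right)} = \sqrt{\frac{1}{309} \left(-279\right) - \left(1355597 - 538029\right)} = \sqrt{- \frac{93}{103} - 817568} = \sqrt{- \frac{84209597}{103}} = \frac{i \sqrt{8673588491}}{103}$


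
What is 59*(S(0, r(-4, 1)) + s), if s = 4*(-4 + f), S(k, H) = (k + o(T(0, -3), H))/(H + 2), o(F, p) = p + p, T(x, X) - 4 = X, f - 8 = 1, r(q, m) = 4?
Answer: 3776/3 ≈ 1258.7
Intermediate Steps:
f = 9 (f = 8 + 1 = 9)
T(x, X) = 4 + X
o(F, p) = 2*p
S(k, H) = (k + 2*H)/(2 + H) (S(k, H) = (k + 2*H)/(H + 2) = (k + 2*H)/(2 + H))
s = 20 (s = 4*(-4 + 9) = 4*5 = 20)
59*(S(0, r(-4, 1)) + s) = 59*((0 + 2*4)/(2 + 4) + 20) = 59*((0 + 8)/6 + 20) = 59*((⅙)*8 + 20) = 59*(4/3 + 20) = 59*(64/3) = 3776/3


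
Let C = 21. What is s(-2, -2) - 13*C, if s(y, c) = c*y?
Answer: -269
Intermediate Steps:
s(-2, -2) - 13*C = -2*(-2) - 13*21 = 4 - 273 = -269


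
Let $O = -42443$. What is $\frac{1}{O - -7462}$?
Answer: $- \frac{1}{34981} \approx -2.8587 \cdot 10^{-5}$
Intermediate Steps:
$\frac{1}{O - -7462} = \frac{1}{-42443 - -7462} = \frac{1}{-42443 + 7462} = \frac{1}{-34981} = - \frac{1}{34981}$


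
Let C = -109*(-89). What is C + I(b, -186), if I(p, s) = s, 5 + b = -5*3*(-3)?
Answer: 9515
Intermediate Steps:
b = 40 (b = -5 - 5*3*(-3) = -5 - 15*(-3) = -5 + 45 = 40)
C = 9701
C + I(b, -186) = 9701 - 186 = 9515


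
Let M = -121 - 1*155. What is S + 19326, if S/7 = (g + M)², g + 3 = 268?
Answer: 20173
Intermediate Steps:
g = 265 (g = -3 + 268 = 265)
M = -276 (M = -121 - 155 = -276)
S = 847 (S = 7*(265 - 276)² = 7*(-11)² = 7*121 = 847)
S + 19326 = 847 + 19326 = 20173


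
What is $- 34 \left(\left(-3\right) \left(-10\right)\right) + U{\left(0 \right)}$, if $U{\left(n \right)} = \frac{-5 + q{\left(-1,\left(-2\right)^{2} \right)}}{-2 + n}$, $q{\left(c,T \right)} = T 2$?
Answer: $- \frac{2043}{2} \approx -1021.5$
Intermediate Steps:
$q{\left(c,T \right)} = 2 T$
$U{\left(n \right)} = \frac{3}{-2 + n}$ ($U{\left(n \right)} = \frac{-5 + 2 \left(-2\right)^{2}}{-2 + n} = \frac{-5 + 2 \cdot 4}{-2 + n} = \frac{-5 + 8}{-2 + n} = \frac{3}{-2 + n}$)
$- 34 \left(\left(-3\right) \left(-10\right)\right) + U{\left(0 \right)} = - 34 \left(\left(-3\right) \left(-10\right)\right) + \frac{3}{-2 + 0} = \left(-34\right) 30 + \frac{3}{-2} = -1020 + 3 \left(- \frac{1}{2}\right) = -1020 - \frac{3}{2} = - \frac{2043}{2}$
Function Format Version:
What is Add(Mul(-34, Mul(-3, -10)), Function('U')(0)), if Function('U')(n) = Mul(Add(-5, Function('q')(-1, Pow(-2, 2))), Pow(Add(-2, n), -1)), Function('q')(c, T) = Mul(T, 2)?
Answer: Rational(-2043, 2) ≈ -1021.5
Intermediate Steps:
Function('q')(c, T) = Mul(2, T)
Function('U')(n) = Mul(3, Pow(Add(-2, n), -1)) (Function('U')(n) = Mul(Add(-5, Mul(2, Pow(-2, 2))), Pow(Add(-2, n), -1)) = Mul(Add(-5, Mul(2, 4)), Pow(Add(-2, n), -1)) = Mul(Add(-5, 8), Pow(Add(-2, n), -1)) = Mul(3, Pow(Add(-2, n), -1)))
Add(Mul(-34, Mul(-3, -10)), Function('U')(0)) = Add(Mul(-34, Mul(-3, -10)), Mul(3, Pow(Add(-2, 0), -1))) = Add(Mul(-34, 30), Mul(3, Pow(-2, -1))) = Add(-1020, Mul(3, Rational(-1, 2))) = Add(-1020, Rational(-3, 2)) = Rational(-2043, 2)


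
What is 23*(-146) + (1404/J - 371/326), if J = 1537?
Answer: -1682678719/501062 ≈ -3358.2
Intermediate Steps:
23*(-146) + (1404/J - 371/326) = 23*(-146) + (1404/1537 - 371/326) = -3358 + (1404*(1/1537) - 371*1/326) = -3358 + (1404/1537 - 371/326) = -3358 - 112523/501062 = -1682678719/501062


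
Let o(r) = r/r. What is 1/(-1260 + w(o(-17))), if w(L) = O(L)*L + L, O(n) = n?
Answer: -1/1258 ≈ -0.00079491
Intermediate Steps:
o(r) = 1
w(L) = L + L² (w(L) = L*L + L = L² + L = L + L²)
1/(-1260 + w(o(-17))) = 1/(-1260 + 1*(1 + 1)) = 1/(-1260 + 1*2) = 1/(-1260 + 2) = 1/(-1258) = -1/1258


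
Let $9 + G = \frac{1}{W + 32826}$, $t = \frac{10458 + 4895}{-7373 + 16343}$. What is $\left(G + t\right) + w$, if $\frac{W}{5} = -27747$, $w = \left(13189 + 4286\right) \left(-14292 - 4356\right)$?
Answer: $- \frac{7937982882905017}{24359070} \approx -3.2587 \cdot 10^{8}$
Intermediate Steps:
$w = -325873800$ ($w = 17475 \left(-18648\right) = -325873800$)
$W = -138735$ ($W = 5 \left(-27747\right) = -138735$)
$t = \frac{1181}{690}$ ($t = \frac{15353}{8970} = 15353 \cdot \frac{1}{8970} = \frac{1181}{690} \approx 1.7116$)
$G = - \frac{953182}{105909}$ ($G = -9 + \frac{1}{-138735 + 32826} = -9 + \frac{1}{-105909} = -9 - \frac{1}{105909} = - \frac{953182}{105909} \approx -9.0$)
$\left(G + t\right) + w = \left(- \frac{953182}{105909} + \frac{1181}{690}\right) - 325873800 = - \frac{177539017}{24359070} - 325873800 = - \frac{7937982882905017}{24359070}$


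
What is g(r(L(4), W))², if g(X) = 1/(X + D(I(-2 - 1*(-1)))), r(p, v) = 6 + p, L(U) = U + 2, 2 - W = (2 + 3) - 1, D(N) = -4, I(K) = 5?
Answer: 1/64 ≈ 0.015625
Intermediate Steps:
W = -2 (W = 2 - ((2 + 3) - 1) = 2 - (5 - 1) = 2 - 1*4 = 2 - 4 = -2)
L(U) = 2 + U
g(X) = 1/(-4 + X) (g(X) = 1/(X - 4) = 1/(-4 + X))
g(r(L(4), W))² = (1/(-4 + (6 + (2 + 4))))² = (1/(-4 + (6 + 6)))² = (1/(-4 + 12))² = (1/8)² = (⅛)² = 1/64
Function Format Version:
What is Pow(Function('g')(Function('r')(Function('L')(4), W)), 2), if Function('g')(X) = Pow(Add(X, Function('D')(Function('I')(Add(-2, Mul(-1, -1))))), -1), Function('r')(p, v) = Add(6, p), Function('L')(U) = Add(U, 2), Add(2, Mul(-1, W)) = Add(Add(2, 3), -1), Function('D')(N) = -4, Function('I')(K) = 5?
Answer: Rational(1, 64) ≈ 0.015625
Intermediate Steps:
W = -2 (W = Add(2, Mul(-1, Add(Add(2, 3), -1))) = Add(2, Mul(-1, Add(5, -1))) = Add(2, Mul(-1, 4)) = Add(2, -4) = -2)
Function('L')(U) = Add(2, U)
Function('g')(X) = Pow(Add(-4, X), -1) (Function('g')(X) = Pow(Add(X, -4), -1) = Pow(Add(-4, X), -1))
Pow(Function('g')(Function('r')(Function('L')(4), W)), 2) = Pow(Pow(Add(-4, Add(6, Add(2, 4))), -1), 2) = Pow(Pow(Add(-4, Add(6, 6)), -1), 2) = Pow(Pow(Add(-4, 12), -1), 2) = Pow(Pow(8, -1), 2) = Pow(Rational(1, 8), 2) = Rational(1, 64)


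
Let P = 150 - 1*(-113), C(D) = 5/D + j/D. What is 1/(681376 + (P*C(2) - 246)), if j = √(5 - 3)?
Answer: 2727150/1859336642287 - 526*√2/1859336642287 ≈ 1.4663e-6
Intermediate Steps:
j = √2 ≈ 1.4142
C(D) = 5/D + √2/D
P = 263 (P = 150 + 113 = 263)
1/(681376 + (P*C(2) - 246)) = 1/(681376 + (263*((5 + √2)/2) - 246)) = 1/(681376 + (263*(5/2 + √2/2) - 246)) = 1/(681376 + ((1315/2 + 263*√2/2) - 246)) = 1/(681376 + (823/2 + 263*√2/2)) = 1/(1363575/2 + 263*√2/2)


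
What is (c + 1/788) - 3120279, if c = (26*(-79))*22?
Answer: -2494387995/788 ≈ -3.1655e+6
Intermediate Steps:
c = -45188 (c = -2054*22 = -45188)
(c + 1/788) - 3120279 = (-45188 + 1/788) - 3120279 = -35608143/788 - 3120279 = -2494387995/788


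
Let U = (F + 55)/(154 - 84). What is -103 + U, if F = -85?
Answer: -724/7 ≈ -103.43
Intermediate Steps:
U = -3/7 (U = (-85 + 55)/(154 - 84) = -30/70 = -30*1/70 = -3/7 ≈ -0.42857)
-103 + U = -103 - 3/7 = -724/7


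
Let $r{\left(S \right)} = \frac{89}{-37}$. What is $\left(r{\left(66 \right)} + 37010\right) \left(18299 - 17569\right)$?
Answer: $\frac{999575130}{37} \approx 2.7016 \cdot 10^{7}$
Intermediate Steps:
$r{\left(S \right)} = - \frac{89}{37}$ ($r{\left(S \right)} = 89 \left(- \frac{1}{37}\right) = - \frac{89}{37}$)
$\left(r{\left(66 \right)} + 37010\right) \left(18299 - 17569\right) = \left(- \frac{89}{37} + 37010\right) \left(18299 - 17569\right) = \frac{1369281}{37} \cdot 730 = \frac{999575130}{37}$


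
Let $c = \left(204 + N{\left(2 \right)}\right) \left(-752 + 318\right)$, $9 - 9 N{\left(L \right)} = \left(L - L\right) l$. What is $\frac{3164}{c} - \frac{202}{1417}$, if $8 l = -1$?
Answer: $- \frac{1603952}{9005035} \approx -0.17812$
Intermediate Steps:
$l = - \frac{1}{8}$ ($l = \frac{1}{8} \left(-1\right) = - \frac{1}{8} \approx -0.125$)
$N{\left(L \right)} = 1$ ($N{\left(L \right)} = 1 - \frac{\left(L - L\right) \left(- \frac{1}{8}\right)}{9} = 1 - \frac{0 \left(- \frac{1}{8}\right)}{9} = 1 - 0 = 1 + 0 = 1$)
$c = -88970$ ($c = \left(204 + 1\right) \left(-752 + 318\right) = 205 \left(-434\right) = -88970$)
$\frac{3164}{c} - \frac{202}{1417} = \frac{3164}{-88970} - \frac{202}{1417} = 3164 \left(- \frac{1}{88970}\right) - \frac{202}{1417} = - \frac{226}{6355} - \frac{202}{1417} = - \frac{1603952}{9005035}$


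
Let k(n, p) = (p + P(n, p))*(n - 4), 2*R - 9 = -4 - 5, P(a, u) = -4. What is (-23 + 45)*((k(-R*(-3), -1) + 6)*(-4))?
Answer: -2288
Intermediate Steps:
R = 0 (R = 9/2 + (-4 - 5)/2 = 9/2 + (½)*(-9) = 9/2 - 9/2 = 0)
k(n, p) = (-4 + n)*(-4 + p) (k(n, p) = (p - 4)*(n - 4) = (-4 + p)*(-4 + n) = (-4 + n)*(-4 + p))
(-23 + 45)*((k(-R*(-3), -1) + 6)*(-4)) = (-23 + 45)*(((16 - 4*(-1*0)*(-3) - 4*(-1) + (-1*0*(-3))*(-1)) + 6)*(-4)) = 22*(((16 - 0*(-3) + 4 + (0*(-3))*(-1)) + 6)*(-4)) = 22*(((16 - 4*0 + 4 + 0*(-1)) + 6)*(-4)) = 22*(((16 + 0 + 4 + 0) + 6)*(-4)) = 22*((20 + 6)*(-4)) = 22*(26*(-4)) = 22*(-104) = -2288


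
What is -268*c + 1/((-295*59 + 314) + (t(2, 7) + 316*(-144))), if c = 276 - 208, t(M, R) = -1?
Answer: -1140749505/62596 ≈ -18224.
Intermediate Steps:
c = 68
-268*c + 1/((-295*59 + 314) + (t(2, 7) + 316*(-144))) = -268*68 + 1/((-295*59 + 314) + (-1 + 316*(-144))) = -18224 + 1/((-17405 + 314) + (-1 - 45504)) = -18224 + 1/(-17091 - 45505) = -18224 + 1/(-62596) = -18224 - 1/62596 = -1140749505/62596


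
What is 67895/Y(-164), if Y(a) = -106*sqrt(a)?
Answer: 67895*I*sqrt(41)/8692 ≈ 50.016*I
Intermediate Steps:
67895/Y(-164) = 67895/((-212*I*sqrt(41))) = 67895*(I*sqrt(41)/8692) = 67895*I*sqrt(41)/8692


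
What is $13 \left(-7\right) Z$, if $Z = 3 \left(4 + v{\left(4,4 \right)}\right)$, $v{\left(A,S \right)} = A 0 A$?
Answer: $-1092$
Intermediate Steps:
$v{\left(A,S \right)} = 0$ ($v{\left(A,S \right)} = 0 A = 0$)
$Z = 12$ ($Z = 3 \left(4 + 0\right) = 3 \cdot 4 = 12$)
$13 \left(-7\right) Z = 13 \left(-7\right) 12 = \left(-91\right) 12 = -1092$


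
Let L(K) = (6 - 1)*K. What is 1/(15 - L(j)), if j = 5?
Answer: -⅒ ≈ -0.10000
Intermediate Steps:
L(K) = 5*K
1/(15 - L(j)) = 1/(15 - 5*5) = 1/(15 - 1*25) = 1/(15 - 25) = 1/(-10) = -⅒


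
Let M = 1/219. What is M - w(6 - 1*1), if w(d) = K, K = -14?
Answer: 3067/219 ≈ 14.005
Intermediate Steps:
w(d) = -14
M = 1/219 ≈ 0.0045662
M - w(6 - 1*1) = 1/219 - 1*(-14) = 1/219 + 14 = 3067/219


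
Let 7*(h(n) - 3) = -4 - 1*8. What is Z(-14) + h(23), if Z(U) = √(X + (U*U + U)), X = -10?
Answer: 9/7 + 2*√43 ≈ 14.401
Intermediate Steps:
h(n) = 9/7 (h(n) = 3 + (-4 - 1*8)/7 = 3 + (-4 - 8)/7 = 3 + (⅐)*(-12) = 3 - 12/7 = 9/7)
Z(U) = √(-10 + U + U²) (Z(U) = √(-10 + (U*U + U)) = √(-10 + (U² + U)) = √(-10 + (U + U²)) = √(-10 + U + U²))
Z(-14) + h(23) = √(-10 - 14 + (-14)²) + 9/7 = √(-10 - 14 + 196) + 9/7 = √172 + 9/7 = 2*√43 + 9/7 = 9/7 + 2*√43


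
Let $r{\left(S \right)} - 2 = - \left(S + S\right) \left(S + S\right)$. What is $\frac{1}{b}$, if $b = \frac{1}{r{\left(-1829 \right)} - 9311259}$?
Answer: $-22692221$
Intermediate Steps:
$r{\left(S \right)} = 2 - 4 S^{2}$ ($r{\left(S \right)} = 2 - \left(S + S\right) \left(S + S\right) = 2 - 2 S 2 S = 2 - 4 S^{2}$)
$b = - \frac{1}{22692221}$ ($b = \frac{1}{\left(2 - 4 \left(-1829\right)^{2}\right) - 9311259} = \frac{1}{\left(2 - 13380964\right) - 9311259} = \frac{1}{-13380962 - 9311259} = \frac{1}{-22692221} = - \frac{1}{22692221} \approx -4.4068 \cdot 10^{-8}$)
$\frac{1}{b} = \frac{1}{- \frac{1}{22692221}} = -22692221$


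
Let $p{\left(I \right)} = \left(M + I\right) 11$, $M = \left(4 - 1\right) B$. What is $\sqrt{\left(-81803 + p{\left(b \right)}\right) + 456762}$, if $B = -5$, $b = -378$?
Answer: $14 \sqrt{1891} \approx 608.8$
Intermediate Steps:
$M = -15$ ($M = \left(4 - 1\right) \left(-5\right) = 3 \left(-5\right) = -15$)
$p{\left(I \right)} = -165 + 11 I$ ($p{\left(I \right)} = \left(-15 + I\right) 11 = -165 + 11 I$)
$\sqrt{\left(-81803 + p{\left(b \right)}\right) + 456762} = \sqrt{\left(-81803 + \left(-165 + 11 \left(-378\right)\right)\right) + 456762} = \sqrt{\left(-81803 - 4323\right) + 456762} = \sqrt{-86126 + 456762} = \sqrt{370636} = 14 \sqrt{1891}$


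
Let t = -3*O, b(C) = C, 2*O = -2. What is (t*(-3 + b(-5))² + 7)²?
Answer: 39601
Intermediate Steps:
O = -1 (O = (½)*(-2) = -1)
t = 3 (t = -3*(-1) = 3)
(t*(-3 + b(-5))² + 7)² = (3*(-3 - 5)² + 7)² = (3*(-8)² + 7)² = (3*64 + 7)² = (192 + 7)² = 199² = 39601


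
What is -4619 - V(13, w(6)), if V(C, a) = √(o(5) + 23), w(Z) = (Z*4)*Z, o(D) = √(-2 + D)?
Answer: -4619 - √(23 + √3) ≈ -4624.0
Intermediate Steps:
w(Z) = 4*Z² (w(Z) = (4*Z)*Z = 4*Z²)
V(C, a) = √(23 + √3) (V(C, a) = √(√(-2 + 5) + 23) = √(√3 + 23) = √(23 + √3))
-4619 - V(13, w(6)) = -4619 - √(23 + √3)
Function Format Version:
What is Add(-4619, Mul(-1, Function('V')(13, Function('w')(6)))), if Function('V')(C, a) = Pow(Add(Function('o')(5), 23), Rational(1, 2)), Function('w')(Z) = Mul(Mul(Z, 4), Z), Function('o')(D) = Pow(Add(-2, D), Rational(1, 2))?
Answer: Add(-4619, Mul(-1, Pow(Add(23, Pow(3, Rational(1, 2))), Rational(1, 2)))) ≈ -4624.0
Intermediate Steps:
Function('w')(Z) = Mul(4, Pow(Z, 2)) (Function('w')(Z) = Mul(Mul(4, Z), Z) = Mul(4, Pow(Z, 2)))
Function('V')(C, a) = Pow(Add(23, Pow(3, Rational(1, 2))), Rational(1, 2)) (Function('V')(C, a) = Pow(Add(Pow(Add(-2, 5), Rational(1, 2)), 23), Rational(1, 2)) = Pow(Add(Pow(3, Rational(1, 2)), 23), Rational(1, 2)) = Pow(Add(23, Pow(3, Rational(1, 2))), Rational(1, 2)))
Add(-4619, Mul(-1, Function('V')(13, Function('w')(6)))) = Add(-4619, Mul(-1, Pow(Add(23, Pow(3, Rational(1, 2))), Rational(1, 2))))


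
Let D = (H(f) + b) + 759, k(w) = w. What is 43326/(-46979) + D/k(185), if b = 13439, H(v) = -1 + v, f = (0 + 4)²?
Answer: 659697217/8691115 ≈ 75.905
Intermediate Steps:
f = 16 (f = 4² = 16)
D = 14213 (D = ((-1 + 16) + 13439) + 759 = (15 + 13439) + 759 = 13454 + 759 = 14213)
43326/(-46979) + D/k(185) = 43326/(-46979) + 14213/185 = 43326*(-1/46979) + 14213*(1/185) = -43326/46979 + 14213/185 = 659697217/8691115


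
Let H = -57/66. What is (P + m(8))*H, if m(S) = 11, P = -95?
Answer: 798/11 ≈ 72.545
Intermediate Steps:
H = -19/22 (H = -57*1/66 = -19/22 ≈ -0.86364)
(P + m(8))*H = (-95 + 11)*(-19/22) = -84*(-19/22) = 798/11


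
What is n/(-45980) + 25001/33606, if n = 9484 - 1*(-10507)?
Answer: 238864217/772601940 ≈ 0.30917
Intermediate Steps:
n = 19991 (n = 9484 + 10507 = 19991)
n/(-45980) + 25001/33606 = 19991/(-45980) + 25001/33606 = 19991*(-1/45980) + 25001*(1/33606) = -19991/45980 + 25001/33606 = 238864217/772601940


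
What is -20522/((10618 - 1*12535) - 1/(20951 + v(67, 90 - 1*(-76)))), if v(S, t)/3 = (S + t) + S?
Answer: 224213111/20944184 ≈ 10.705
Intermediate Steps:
v(S, t) = 3*t + 6*S (v(S, t) = 3*((S + t) + S) = 3*(t + 2*S) = 3*t + 6*S)
-20522/((10618 - 1*12535) - 1/(20951 + v(67, 90 - 1*(-76)))) = -20522/((10618 - 1*12535) - 1/(20951 + (3*(90 - 1*(-76)) + 6*67))) = -20522/((10618 - 12535) - 1/(20951 + (3*(90 + 76) + 402))) = -20522/(-1917 - 1/(20951 + (3*166 + 402))) = -20522/(-1917 - 1/(20951 + (498 + 402))) = -20522/(-1917 - 1/(20951 + 900)) = -20522/(-1917 - 1/21851) = -20522/(-41888368/21851) = -20522*(-21851/41888368) = 224213111/20944184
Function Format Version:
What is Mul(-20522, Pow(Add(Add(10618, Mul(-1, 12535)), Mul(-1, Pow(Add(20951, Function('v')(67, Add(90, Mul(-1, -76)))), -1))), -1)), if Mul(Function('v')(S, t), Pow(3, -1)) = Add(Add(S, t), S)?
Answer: Rational(224213111, 20944184) ≈ 10.705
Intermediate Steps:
Function('v')(S, t) = Add(Mul(3, t), Mul(6, S)) (Function('v')(S, t) = Mul(3, Add(Add(S, t), S)) = Mul(3, Add(t, Mul(2, S))) = Add(Mul(3, t), Mul(6, S)))
Mul(-20522, Pow(Add(Add(10618, Mul(-1, 12535)), Mul(-1, Pow(Add(20951, Function('v')(67, Add(90, Mul(-1, -76)))), -1))), -1)) = Mul(-20522, Pow(Add(Add(10618, Mul(-1, 12535)), Mul(-1, Pow(Add(20951, Add(Mul(3, Add(90, Mul(-1, -76))), Mul(6, 67))), -1))), -1)) = Mul(-20522, Pow(Add(Add(10618, -12535), Mul(-1, Pow(Add(20951, Add(Mul(3, Add(90, 76)), 402)), -1))), -1)) = Mul(-20522, Pow(Add(-1917, Mul(-1, Pow(Add(20951, Add(Mul(3, 166), 402)), -1))), -1)) = Mul(-20522, Pow(Add(-1917, Mul(-1, Pow(Add(20951, Add(498, 402)), -1))), -1)) = Mul(-20522, Pow(Add(-1917, Mul(-1, Pow(Add(20951, 900), -1))), -1)) = Mul(-20522, Pow(Add(-1917, Mul(-1, Pow(21851, -1))), -1)) = Mul(-20522, Pow(Add(-1917, Mul(-1, Rational(1, 21851))), -1)) = Mul(-20522, Pow(Add(-1917, Rational(-1, 21851)), -1)) = Mul(-20522, Pow(Rational(-41888368, 21851), -1)) = Mul(-20522, Rational(-21851, 41888368)) = Rational(224213111, 20944184)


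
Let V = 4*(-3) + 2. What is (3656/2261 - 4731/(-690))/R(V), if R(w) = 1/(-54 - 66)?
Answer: -52877724/52003 ≈ -1016.8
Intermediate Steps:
V = -10 (V = -12 + 2 = -10)
R(w) = -1/120 (R(w) = 1/(-120) = -1/120)
(3656/2261 - 4731/(-690))/R(V) = (3656/2261 - 4731/(-690))/(-1/120) = (3656*(1/2261) - 4731*(-1/690))*(-120) = (3656/2261 + 1577/230)*(-120) = (4406477/520030)*(-120) = -52877724/52003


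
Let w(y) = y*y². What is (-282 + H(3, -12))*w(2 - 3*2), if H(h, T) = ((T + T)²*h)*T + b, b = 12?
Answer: 1344384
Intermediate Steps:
w(y) = y³
H(h, T) = 12 + 4*h*T³ (H(h, T) = ((T + T)²*h)*T + 12 = ((2*T)²*h)*T + 12 = ((4*T²)*h)*T + 12 = (4*h*T²)*T + 12 = 4*h*T³ + 12 = 12 + 4*h*T³)
(-282 + H(3, -12))*w(2 - 3*2) = (-282 + (12 + 4*3*(-12)³))*(2 - 3*2)³ = (-282 + (12 + 4*3*(-1728)))*(2 - 6)³ = (-282 + (12 - 20736))*(-4)³ = (-282 - 20724)*(-64) = -21006*(-64) = 1344384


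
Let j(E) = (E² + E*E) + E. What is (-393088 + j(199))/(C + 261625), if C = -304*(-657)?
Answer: -313687/461353 ≈ -0.67993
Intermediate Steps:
j(E) = E + 2*E² (j(E) = (E² + E²) + E = 2*E² + E = E + 2*E²)
C = 199728
(-393088 + j(199))/(C + 261625) = (-393088 + 199*(1 + 2*199))/(199728 + 261625) = (-393088 + 199*(1 + 398))/461353 = (-393088 + 199*399)*(1/461353) = (-393088 + 79401)*(1/461353) = -313687*1/461353 = -313687/461353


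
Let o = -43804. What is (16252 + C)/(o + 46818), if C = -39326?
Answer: -11537/1507 ≈ -7.6556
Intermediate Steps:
(16252 + C)/(o + 46818) = (16252 - 39326)/(-43804 + 46818) = -23074/3014 = -23074*1/3014 = -11537/1507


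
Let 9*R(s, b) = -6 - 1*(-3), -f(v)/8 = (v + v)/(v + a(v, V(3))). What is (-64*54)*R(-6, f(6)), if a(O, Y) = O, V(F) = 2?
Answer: 1152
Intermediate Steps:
f(v) = -8 (f(v) = -8*(v + v)/(v + v) = -8*2*v/(2*v) = -8*2*v*1/(2*v) = -8*1 = -8)
R(s, b) = -1/3 (R(s, b) = (-6 - 1*(-3))/9 = (-6 + 3)/9 = (1/9)*(-3) = -1/3)
(-64*54)*R(-6, f(6)) = -64*54*(-1/3) = -3456*(-1/3) = 1152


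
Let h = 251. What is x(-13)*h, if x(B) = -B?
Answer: 3263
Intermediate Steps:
x(-13)*h = -1*(-13)*251 = 13*251 = 3263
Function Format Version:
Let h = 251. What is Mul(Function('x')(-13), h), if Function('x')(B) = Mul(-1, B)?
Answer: 3263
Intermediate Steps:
Mul(Function('x')(-13), h) = Mul(Mul(-1, -13), 251) = Mul(13, 251) = 3263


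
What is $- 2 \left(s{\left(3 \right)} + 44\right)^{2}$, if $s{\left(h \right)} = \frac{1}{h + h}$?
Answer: $- \frac{70225}{18} \approx -3901.4$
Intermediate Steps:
$s{\left(h \right)} = \frac{1}{2 h}$
$- 2 \left(s{\left(3 \right)} + 44\right)^{2} = - 2 \left(\frac{1}{2 \cdot 3} + 44\right)^{2} = - 2 \left(\frac{1}{2} \cdot \frac{1}{3} + 44\right)^{2} = - 2 \left(\frac{1}{6} + 44\right)^{2} = - 2 \left(\frac{265}{6}\right)^{2} = \left(-2\right) \frac{70225}{36} = - \frac{70225}{18}$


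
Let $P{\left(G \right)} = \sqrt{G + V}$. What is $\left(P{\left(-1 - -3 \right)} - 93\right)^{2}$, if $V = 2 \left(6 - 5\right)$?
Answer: $8281$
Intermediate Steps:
$V = 2$ ($V = 2 \cdot 1 = 2$)
$P{\left(G \right)} = \sqrt{2 + G}$ ($P{\left(G \right)} = \sqrt{G + 2} = \sqrt{2 + G}$)
$\left(P{\left(-1 - -3 \right)} - 93\right)^{2} = \left(\sqrt{2 - -2} - 93\right)^{2} = \left(\sqrt{2 + \left(-1 + 3\right)} - 93\right)^{2} = \left(\sqrt{2 + 2} - 93\right)^{2} = \left(\sqrt{4} - 93\right)^{2} = \left(2 - 93\right)^{2} = \left(-91\right)^{2} = 8281$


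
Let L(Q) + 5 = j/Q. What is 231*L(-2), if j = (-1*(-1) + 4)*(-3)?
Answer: 1155/2 ≈ 577.50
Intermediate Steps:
j = -15 (j = (1 + 4)*(-3) = 5*(-3) = -15)
L(Q) = -5 - 15/Q
231*L(-2) = 231*(-5 - 15/(-2)) = 231*(-5 - 15*(-1/2)) = 231*(-5 + 15/2) = 231*(5/2) = 1155/2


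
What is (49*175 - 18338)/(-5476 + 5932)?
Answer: -9763/456 ≈ -21.410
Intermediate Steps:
(49*175 - 18338)/(-5476 + 5932) = (8575 - 18338)/456 = -9763*1/456 = -9763/456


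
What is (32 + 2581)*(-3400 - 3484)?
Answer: -17987892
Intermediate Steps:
(32 + 2581)*(-3400 - 3484) = 2613*(-6884) = -17987892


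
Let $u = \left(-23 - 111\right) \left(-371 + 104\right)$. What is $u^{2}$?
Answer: $1280065284$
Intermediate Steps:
$u = 35778$ ($u = \left(-134\right) \left(-267\right) = 35778$)
$u^{2} = 35778^{2} = 1280065284$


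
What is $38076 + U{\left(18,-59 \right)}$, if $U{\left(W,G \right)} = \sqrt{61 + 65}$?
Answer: $38076 + 3 \sqrt{14} \approx 38087.0$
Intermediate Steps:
$U{\left(W,G \right)} = 3 \sqrt{14}$ ($U{\left(W,G \right)} = \sqrt{126} = 3 \sqrt{14}$)
$38076 + U{\left(18,-59 \right)} = 38076 + 3 \sqrt{14}$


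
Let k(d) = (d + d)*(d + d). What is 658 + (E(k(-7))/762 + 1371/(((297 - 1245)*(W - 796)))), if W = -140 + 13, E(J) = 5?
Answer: 73121487551/111125508 ≈ 658.01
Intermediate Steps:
k(d) = 4*d**2 (k(d) = (2*d)*(2*d) = 4*d**2)
W = -127
658 + (E(k(-7))/762 + 1371/(((297 - 1245)*(W - 796)))) = 658 + (5/762 + 1371/(((297 - 1245)*(-127 - 796)))) = 658 + (5*(1/762) + 1371/((-948*(-923)))) = 658 + (5/762 + 1371/875004) = 658 + (5/762 + 1371*(1/875004)) = 658 + (5/762 + 457/291668) = 658 + 903287/111125508 = 73121487551/111125508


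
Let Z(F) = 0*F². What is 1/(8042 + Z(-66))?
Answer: 1/8042 ≈ 0.00012435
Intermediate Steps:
Z(F) = 0
1/(8042 + Z(-66)) = 1/(8042 + 0) = 1/8042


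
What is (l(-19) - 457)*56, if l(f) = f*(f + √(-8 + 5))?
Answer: -5376 - 1064*I*√3 ≈ -5376.0 - 1842.9*I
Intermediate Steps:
l(f) = f*(f + I*√3) (l(f) = f*(f + √(-3)) = f*(f + I*√3))
(l(-19) - 457)*56 = (-19*(-19 + I*√3) - 457)*56 = ((361 - 19*I*√3) - 457)*56 = (-96 - 19*I*√3)*56 = -5376 - 1064*I*√3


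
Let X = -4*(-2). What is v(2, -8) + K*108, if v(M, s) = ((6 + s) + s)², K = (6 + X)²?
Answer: 21268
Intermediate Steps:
X = 8
K = 196 (K = (6 + 8)² = 14² = 196)
v(M, s) = (6 + 2*s)²
v(2, -8) + K*108 = 4*(3 - 8)² + 196*108 = 4*(-5)² + 21168 = 4*25 + 21168 = 100 + 21168 = 21268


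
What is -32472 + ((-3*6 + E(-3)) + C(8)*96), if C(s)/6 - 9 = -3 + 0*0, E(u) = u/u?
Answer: -29033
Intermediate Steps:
E(u) = 1
C(s) = 36 (C(s) = 54 + 6*(-3 + 0*0) = 54 + 6*(-3 + 0) = 54 + 6*(-3) = 54 - 18 = 36)
-32472 + ((-3*6 + E(-3)) + C(8)*96) = -32472 + ((-3*6 + 1) + 36*96) = -32472 + ((-18 + 1) + 3456) = -32472 + (-17 + 3456) = -32472 + 3439 = -29033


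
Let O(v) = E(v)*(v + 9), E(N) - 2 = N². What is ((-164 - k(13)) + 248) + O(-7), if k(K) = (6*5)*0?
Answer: 186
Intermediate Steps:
k(K) = 0 (k(K) = 30*0 = 0)
E(N) = 2 + N²
O(v) = (2 + v²)*(9 + v) (O(v) = (2 + v²)*(v + 9) = (2 + v²)*(9 + v))
((-164 - k(13)) + 248) + O(-7) = ((-164 - 1*0) + 248) + (2 + (-7)²)*(9 - 7) = ((-164 + 0) + 248) + (2 + 49)*2 = (-164 + 248) + 51*2 = 84 + 102 = 186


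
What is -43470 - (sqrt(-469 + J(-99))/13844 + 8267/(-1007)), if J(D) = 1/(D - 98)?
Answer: -43766023/1007 - 3*I*sqrt(2022402)/2727268 ≈ -43462.0 - 0.0015643*I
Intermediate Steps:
J(D) = 1/(-98 + D)
-43470 - (sqrt(-469 + J(-99))/13844 + 8267/(-1007)) = -43470 - (sqrt(-469 + 1/(-98 - 99))/13844 + 8267/(-1007)) = -43470 - (sqrt(-469 + 1/(-197))*(1/13844) + 8267*(-1/1007)) = -43470 - (sqrt(-469 - 1/197)*(1/13844) - 8267/1007) = -43470 - (sqrt(-92394/197)*(1/13844) - 8267/1007) = -43470 - ((3*I*sqrt(2022402)/197)*(1/13844) - 8267/1007) = -43470 - (3*I*sqrt(2022402)/2727268 - 8267/1007) = -43470 - (-8267/1007 + 3*I*sqrt(2022402)/2727268) = -43470 + (8267/1007 - 3*I*sqrt(2022402)/2727268) = -43766023/1007 - 3*I*sqrt(2022402)/2727268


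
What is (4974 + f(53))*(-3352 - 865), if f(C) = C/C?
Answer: -20979575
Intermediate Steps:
f(C) = 1
(4974 + f(53))*(-3352 - 865) = (4974 + 1)*(-3352 - 865) = 4975*(-4217) = -20979575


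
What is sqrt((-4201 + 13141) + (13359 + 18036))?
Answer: sqrt(40335) ≈ 200.84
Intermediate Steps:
sqrt((-4201 + 13141) + (13359 + 18036)) = sqrt(8940 + 31395) = sqrt(40335)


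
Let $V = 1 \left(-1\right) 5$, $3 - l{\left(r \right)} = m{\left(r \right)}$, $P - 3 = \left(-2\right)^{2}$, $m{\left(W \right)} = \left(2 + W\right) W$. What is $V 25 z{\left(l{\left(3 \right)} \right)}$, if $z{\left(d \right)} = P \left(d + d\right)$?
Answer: $21000$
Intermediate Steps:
$m{\left(W \right)} = W \left(2 + W\right)$
$P = 7$ ($P = 3 + \left(-2\right)^{2} = 3 + 4 = 7$)
$l{\left(r \right)} = 3 - r \left(2 + r\right)$
$z{\left(d \right)} = 14 d$ ($z{\left(d \right)} = 7 \left(d + d\right) = 7 \cdot 2 d = 14 d$)
$V = -5$ ($V = \left(-1\right) 5 = -5$)
$V 25 z{\left(l{\left(3 \right)} \right)} = \left(-5\right) 25 \cdot 14 \left(3 - 3 \left(2 + 3\right)\right) = - 125 \cdot 14 \left(3 - 3 \cdot 5\right) = - 125 \cdot 14 \left(3 - 15\right) = - 125 \cdot 14 \left(-12\right) = \left(-125\right) \left(-168\right) = 21000$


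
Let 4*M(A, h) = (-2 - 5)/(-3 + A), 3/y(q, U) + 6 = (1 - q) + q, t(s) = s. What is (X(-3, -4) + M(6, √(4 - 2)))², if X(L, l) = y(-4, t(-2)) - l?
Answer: 28561/3600 ≈ 7.9336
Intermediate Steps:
y(q, U) = -⅗ (y(q, U) = 3/(-6 + ((1 - q) + q)) = 3/(-6 + 1) = 3/(-5) = 3*(-⅕) = -⅗)
X(L, l) = -⅗ - l
M(A, h) = -7/(4*(-3 + A)) (M(A, h) = ((-2 - 5)/(-3 + A))/4 = (-7/(-3 + A))/4 = -7/(4*(-3 + A)))
(X(-3, -4) + M(6, √(4 - 2)))² = ((-⅗ - 1*(-4)) - 7/(-12 + 4*6))² = ((-⅗ + 4) - 7/(-12 + 24))² = (17/5 - 7/12)² = (169/60)² = 28561/3600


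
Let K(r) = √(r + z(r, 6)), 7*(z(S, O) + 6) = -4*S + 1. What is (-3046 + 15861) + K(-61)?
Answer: 12815 + 4*I*√2 ≈ 12815.0 + 5.6569*I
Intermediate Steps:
z(S, O) = -41/7 - 4*S/7 (z(S, O) = -6 + (-4*S + 1)/7 = -6 + (1 - 4*S)/7 = -6 + (⅐ - 4*S/7) = -41/7 - 4*S/7)
K(r) = √(-41/7 + 3*r/7) (K(r) = √(r + (-41/7 - 4*r/7)) = √(-41/7 + 3*r/7))
(-3046 + 15861) + K(-61) = (-3046 + 15861) + √(-287 + 21*(-61))/7 = 12815 + √(-287 - 1281)/7 = 12815 + √(-1568)/7 = 12815 + (28*I*√2)/7 = 12815 + 4*I*√2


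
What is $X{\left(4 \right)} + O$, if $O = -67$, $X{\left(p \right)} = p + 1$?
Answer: $-62$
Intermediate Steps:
$X{\left(p \right)} = 1 + p$
$X{\left(4 \right)} + O = \left(1 + 4\right) - 67 = 5 - 67 = -62$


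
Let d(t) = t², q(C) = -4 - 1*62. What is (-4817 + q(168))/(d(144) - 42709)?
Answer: 4883/21973 ≈ 0.22223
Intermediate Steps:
q(C) = -66 (q(C) = -4 - 62 = -66)
(-4817 + q(168))/(d(144) - 42709) = (-4817 - 66)/(144² - 42709) = -4883/(20736 - 42709) = -4883/(-21973) = -4883*(-1/21973) = 4883/21973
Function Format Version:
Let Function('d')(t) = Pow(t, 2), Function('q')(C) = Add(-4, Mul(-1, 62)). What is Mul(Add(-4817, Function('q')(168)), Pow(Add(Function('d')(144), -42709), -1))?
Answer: Rational(4883, 21973) ≈ 0.22223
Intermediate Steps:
Function('q')(C) = -66 (Function('q')(C) = Add(-4, -62) = -66)
Mul(Add(-4817, Function('q')(168)), Pow(Add(Function('d')(144), -42709), -1)) = Mul(Add(-4817, -66), Pow(Add(Pow(144, 2), -42709), -1)) = Mul(-4883, Pow(Add(20736, -42709), -1)) = Mul(-4883, Pow(-21973, -1)) = Mul(-4883, Rational(-1, 21973)) = Rational(4883, 21973)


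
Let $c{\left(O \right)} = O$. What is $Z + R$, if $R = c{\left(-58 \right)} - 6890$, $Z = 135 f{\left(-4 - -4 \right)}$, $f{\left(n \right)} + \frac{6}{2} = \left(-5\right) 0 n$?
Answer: $-7353$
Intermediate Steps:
$f{\left(n \right)} = -3$ ($f{\left(n \right)} = -3 + \left(-5\right) 0 n = -3 + 0 n = -3 + 0 = -3$)
$Z = -405$ ($Z = 135 \left(-3\right) = -405$)
$R = -6948$ ($R = -58 - 6890 = -6948$)
$Z + R = -405 - 6948 = -7353$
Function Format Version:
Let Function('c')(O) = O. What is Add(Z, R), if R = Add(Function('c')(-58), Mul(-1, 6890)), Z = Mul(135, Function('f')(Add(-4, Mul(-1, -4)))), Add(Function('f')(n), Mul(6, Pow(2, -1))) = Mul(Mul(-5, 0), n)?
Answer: -7353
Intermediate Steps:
Function('f')(n) = -3 (Function('f')(n) = Add(-3, Mul(Mul(-5, 0), n)) = Add(-3, Mul(0, n)) = Add(-3, 0) = -3)
Z = -405 (Z = Mul(135, -3) = -405)
R = -6948 (R = Add(-58, Mul(-1, 6890)) = Add(-58, -6890) = -6948)
Add(Z, R) = Add(-405, -6948) = -7353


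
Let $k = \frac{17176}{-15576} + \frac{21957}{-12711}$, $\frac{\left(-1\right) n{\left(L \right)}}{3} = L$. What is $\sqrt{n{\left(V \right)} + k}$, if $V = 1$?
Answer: $\frac{i \sqrt{396758822815311}}{8249439} \approx 2.4146 i$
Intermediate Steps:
$n{\left(L \right)} = - 3 L$
$k = - \frac{23346932}{8249439}$ ($k = 17176 \left(- \frac{1}{15576}\right) + 21957 \left(- \frac{1}{12711}\right) = - \frac{2147}{1947} - \frac{7319}{4237} = - \frac{23346932}{8249439} \approx -2.8301$)
$\sqrt{n{\left(V \right)} + k} = \sqrt{\left(-3\right) 1 - \frac{23346932}{8249439}} = \sqrt{-3 - \frac{23346932}{8249439}} = \sqrt{- \frac{48095249}{8249439}} = \frac{i \sqrt{396758822815311}}{8249439}$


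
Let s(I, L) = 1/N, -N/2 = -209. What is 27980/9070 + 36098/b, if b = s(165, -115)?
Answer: 13685693146/907 ≈ 1.5089e+7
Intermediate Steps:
N = 418 (N = -2*(-209) = 418)
s(I, L) = 1/418
b = 1/418 ≈ 0.0023923
27980/9070 + 36098/b = 27980/9070 + 36098/(1/418) = 27980*(1/9070) + 36098*418 = 2798/907 + 15088964 = 13685693146/907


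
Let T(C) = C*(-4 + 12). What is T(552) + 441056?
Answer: 445472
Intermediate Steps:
T(C) = 8*C (T(C) = C*8 = 8*C)
T(552) + 441056 = 8*552 + 441056 = 4416 + 441056 = 445472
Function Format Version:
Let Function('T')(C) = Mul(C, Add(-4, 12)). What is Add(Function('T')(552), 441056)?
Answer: 445472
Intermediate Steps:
Function('T')(C) = Mul(8, C) (Function('T')(C) = Mul(C, 8) = Mul(8, C))
Add(Function('T')(552), 441056) = Add(Mul(8, 552), 441056) = Add(4416, 441056) = 445472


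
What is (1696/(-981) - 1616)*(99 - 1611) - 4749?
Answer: 266097015/109 ≈ 2.4413e+6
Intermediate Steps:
(1696/(-981) - 1616)*(99 - 1611) - 4749 = (1696*(-1/981) - 1616)*(-1512) - 4749 = (-1696/981 - 1616)*(-1512) - 4749 = -1586992/981*(-1512) - 4749 = 266614656/109 - 4749 = 266097015/109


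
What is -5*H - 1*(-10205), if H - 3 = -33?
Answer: 10355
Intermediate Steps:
H = -30 (H = 3 - 33 = -30)
-5*H - 1*(-10205) = -5*(-30) - 1*(-10205) = 150 + 10205 = 10355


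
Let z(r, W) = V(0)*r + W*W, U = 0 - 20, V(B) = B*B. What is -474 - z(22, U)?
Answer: -874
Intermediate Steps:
V(B) = B²
U = -20
z(r, W) = W² (z(r, W) = 0²*r + W*W = 0*r + W² = 0 + W² = W²)
-474 - z(22, U) = -474 - 1*(-20)² = -474 - 1*400 = -474 - 400 = -874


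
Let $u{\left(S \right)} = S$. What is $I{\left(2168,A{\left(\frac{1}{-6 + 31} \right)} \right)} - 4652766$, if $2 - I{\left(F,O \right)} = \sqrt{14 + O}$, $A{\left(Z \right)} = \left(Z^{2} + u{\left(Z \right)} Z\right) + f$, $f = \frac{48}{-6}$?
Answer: $-4652764 - \frac{2 \sqrt{938}}{25} \approx -4.6528 \cdot 10^{6}$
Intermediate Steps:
$f = -8$ ($f = 48 \left(- \frac{1}{6}\right) = -8$)
$A{\left(Z \right)} = -8 + 2 Z^{2}$ ($A{\left(Z \right)} = \left(Z^{2} + Z Z\right) - 8 = \left(Z^{2} + Z^{2}\right) - 8 = 2 Z^{2} - 8 = -8 + 2 Z^{2}$)
$I{\left(F,O \right)} = 2 - \sqrt{14 + O}$
$I{\left(2168,A{\left(\frac{1}{-6 + 31} \right)} \right)} - 4652766 = \left(2 - \sqrt{14 - \left(8 - 2 \left(\frac{1}{-6 + 31}\right)^{2}\right)}\right) - 4652766 = \left(2 - \sqrt{14 - \left(8 - 2 \left(\frac{1}{25}\right)^{2}\right)}\right) - 4652766 = \left(2 - \sqrt{14 - \left(8 - \frac{2}{625}\right)}\right) - 4652766 = \left(2 - \sqrt{14 + \left(-8 + 2 \cdot \frac{1}{625}\right)}\right) - 4652766 = \left(2 - \sqrt{14 + \left(-8 + \frac{2}{625}\right)}\right) - 4652766 = \left(2 - \sqrt{14 - \frac{4998}{625}}\right) - 4652766 = \left(2 - \sqrt{\frac{3752}{625}}\right) - 4652766 = \left(2 - \frac{2 \sqrt{938}}{25}\right) - 4652766 = -4652764 - \frac{2 \sqrt{938}}{25}$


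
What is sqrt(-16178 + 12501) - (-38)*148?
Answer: 5624 + I*sqrt(3677) ≈ 5624.0 + 60.638*I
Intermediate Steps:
sqrt(-16178 + 12501) - (-38)*148 = sqrt(-3677) - 1*(-5624) = I*sqrt(3677) + 5624 = 5624 + I*sqrt(3677)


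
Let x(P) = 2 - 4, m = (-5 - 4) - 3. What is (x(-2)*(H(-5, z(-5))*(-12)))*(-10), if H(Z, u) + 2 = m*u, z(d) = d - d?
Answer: 480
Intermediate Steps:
m = -12 (m = -9 - 3 = -12)
z(d) = 0
x(P) = -2
H(Z, u) = -2 - 12*u
(x(-2)*(H(-5, z(-5))*(-12)))*(-10) = -2*(-2 - 12*0)*(-12)*(-10) = -2*(-2 + 0)*(-12)*(-10) = -(-4)*(-12)*(-10) = -2*24*(-10) = -48*(-10) = 480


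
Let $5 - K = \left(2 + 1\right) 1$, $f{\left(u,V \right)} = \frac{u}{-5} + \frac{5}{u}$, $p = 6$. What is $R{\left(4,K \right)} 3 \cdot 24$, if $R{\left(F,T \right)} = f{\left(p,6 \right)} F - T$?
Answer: $- \frac{1248}{5} \approx -249.6$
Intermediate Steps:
$f{\left(u,V \right)} = \frac{5}{u} - \frac{u}{5}$ ($f{\left(u,V \right)} = u \left(- \frac{1}{5}\right) + \frac{5}{u} = - \frac{u}{5} + \frac{5}{u} = \frac{5}{u} - \frac{u}{5}$)
$K = 2$ ($K = 5 - \left(2 + 1\right) 1 = 5 - 3 \cdot 1 = 5 - 3 = 2$)
$R{\left(F,T \right)} = - T - \frac{11 F}{30}$ ($R{\left(F,T \right)} = \left(\frac{5}{6} - \frac{6}{5}\right) F - T = - \frac{11 F}{30} - T = - T - \frac{11 F}{30}$)
$R{\left(4,K \right)} 3 \cdot 24 = \left(\left(-1\right) 2 - \frac{22}{15}\right) 3 \cdot 24 = \left(-2 - \frac{22}{15}\right) 3 \cdot 24 = \left(- \frac{52}{15}\right) 3 \cdot 24 = \left(- \frac{52}{5}\right) 24 = - \frac{1248}{5}$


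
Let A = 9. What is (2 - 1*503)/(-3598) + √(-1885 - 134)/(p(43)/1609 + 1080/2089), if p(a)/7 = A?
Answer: 501/3598 + 3361201*I*√2019/1869327 ≈ 0.13924 + 80.794*I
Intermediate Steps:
p(a) = 63 (p(a) = 7*9 = 63)
(2 - 1*503)/(-3598) + √(-1885 - 134)/(p(43)/1609 + 1080/2089) = (2 - 1*503)/(-3598) + √(-1885 - 134)/(63/1609 + 1080/2089) = (2 - 503)*(-1/3598) + √(-2019)/(63*(1/1609) + 1080*(1/2089)) = -501*(-1/3598) + (I*√2019)/(63/1609 + 1080/2089) = 501/3598 + (I*√2019)/(1869327/3361201) = 501/3598 + (I*√2019)*(3361201/1869327) = 501/3598 + 3361201*I*√2019/1869327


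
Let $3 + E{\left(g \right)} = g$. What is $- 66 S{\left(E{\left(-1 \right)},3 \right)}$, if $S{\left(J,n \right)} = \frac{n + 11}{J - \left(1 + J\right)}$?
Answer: $924$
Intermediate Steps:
$E{\left(g \right)} = -3 + g$
$S{\left(J,n \right)} = -11 - n$ ($S{\left(J,n \right)} = \frac{11 + n}{-1} = \left(11 + n\right) \left(-1\right) = -11 - n$)
$- 66 S{\left(E{\left(-1 \right)},3 \right)} = - 66 \left(-11 - 3\right) = \left(-66\right) \left(-14\right) = 924$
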